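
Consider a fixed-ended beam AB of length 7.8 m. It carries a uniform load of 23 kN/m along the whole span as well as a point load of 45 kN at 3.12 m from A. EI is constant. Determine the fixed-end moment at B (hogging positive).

Take the two fixed-end moments M_A, M_B as redundants; the released structure is the simple span AB.
End rotations of the released simple span under the applied load (×1/EI):
  at A: UDL 23: wL³/(24EI) = 454.8/EI
  at B: UDL 23: wL³/(24EI) = 454.8/EI
  at A: point load 45 at a = 3.12: Pab(L + b)/(6LEI) = 175.2/EI
  at B: point load 45 at a = 3.12: Pab(L + a)/(6LEI) = 153.3/EI
  θ_A0 = 630/EI,  θ_B0 = 608.1/EI
Flexibility coefficients: a unit moment at one end gives L/(3EI) there and L/(6EI) at the far end, so f₁₁ = f₂₂ = 2.6/EI and f₁₂ = f₂₁ = 1.3/EI.
Compatibility — zero rotation at each built-in end:
  2.6 M_A + 1.3 M_B = 630
  1.3 M_A + 2.6 M_B = 608.1
Solving the pair gives M_A = 167.2 kN·m and M_B = 150.3 kN·m (hogging).

M_B = 150.3 kN·m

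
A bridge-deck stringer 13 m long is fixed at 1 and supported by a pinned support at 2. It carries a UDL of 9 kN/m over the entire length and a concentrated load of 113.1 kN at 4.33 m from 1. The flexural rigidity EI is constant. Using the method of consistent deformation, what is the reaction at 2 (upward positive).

Take the reaction at 2 as the redundant and release it; the primary structure is a cantilever fixed at 1.
Free-end deflection of the primary structure under the applied loading (downward +):
  UDL 9: wL⁴/(8EI) = 32131/EI
  point load 113.1 at a = 4.33: Pa²(3L − a)/(6EI) = 12253/EI
  δ_0 = 44384/EI
Flexibility coefficient — unit upward force at 2: δ_{22} = L³/(3EI) = 732.3/EI.
Compatibility at 2: δ_0 − R_2·δ_{22} = 0, so R_2 = 44384/732.3 = 60.61 kN.

R_2 = 60.61 kN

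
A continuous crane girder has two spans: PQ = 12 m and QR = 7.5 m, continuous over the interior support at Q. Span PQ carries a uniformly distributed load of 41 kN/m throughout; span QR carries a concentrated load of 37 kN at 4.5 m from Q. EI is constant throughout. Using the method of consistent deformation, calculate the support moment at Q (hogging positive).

Insert a hinge at Q; M_Q is the redundant, and each span becomes simply supported.
Rotations at Q on the released spans (each span's end-slope, ×1/EI):
  span PQ: UDL 41: wL³/(24EI) = 2952/EI
  span QR: point load 37 at a = 4.5: Pab(L + b)/(6LEI) = 116.5/EI
  relative rotation θ_0 = (2952 + 116.5)/EI = 3069/EI
A unit hogging moment at Q produces rotation L₁/(3EI) + L₂/(3EI) = 6.5/EI.
Compatibility: M_Q·(L₁+L₂)/(3EI) = θ_0, giving M_Q = 472.1 kN·m (hogging).

M_Q = 472.1 kN·m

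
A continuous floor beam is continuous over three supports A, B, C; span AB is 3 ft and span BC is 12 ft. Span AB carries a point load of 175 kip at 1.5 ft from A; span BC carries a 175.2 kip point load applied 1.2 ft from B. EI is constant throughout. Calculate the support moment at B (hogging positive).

Insert a hinge at B; M_B is the redundant, and each span becomes simply supported.
End slopes at the hinge B, treating each span as simply supported:
  span AB: point load 175 at a = 1.5: Pab(L + a)/(6LEI) = 98.44/EI
  span BC: point load 175.2 at a = 1.2: Pab(L + b)/(6LEI) = 719/EI
  relative rotation θ_0 = (98.44 + 719)/EI = 817.5/EI
A unit hogging moment at B produces rotation L₁/(3EI) + L₂/(3EI) = 5/EI.
Slope continuity at B: θ_0 = M_B·5/EI, so M_B = 817.5/5 = 163.5 kip·ft (hogging).

M_B = 163.5 kip·ft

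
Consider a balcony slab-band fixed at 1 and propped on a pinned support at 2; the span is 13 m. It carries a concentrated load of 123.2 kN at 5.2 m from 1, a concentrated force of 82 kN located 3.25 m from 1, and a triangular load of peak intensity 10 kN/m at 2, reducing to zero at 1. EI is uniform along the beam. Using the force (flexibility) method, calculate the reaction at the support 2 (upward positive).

Release the roller at 2. Primary structure: cantilever fixed at 1.
Downward deflection at the released point 2 due to the loads:
  point load 123.2 at a = 5.2: Pa²(3L − a)/(6EI) = 18766/EI
  point load 82 at a = 3.25: Pa²(3L − a)/(6EI) = 5161/EI
  triangular load, peak 10 at the free end: 11w₀L⁴/(120EI) = 26181/EI
  δ_0 = 50108/EI
Tip deflection under a unit load at 2: L³/(3EI) = 732.3/EI.
The prop prevents deflection at 2: R_2 = δ_0/δ_{22} = 50108/732.3 = 68.42 kN.

R_2 = 68.42 kN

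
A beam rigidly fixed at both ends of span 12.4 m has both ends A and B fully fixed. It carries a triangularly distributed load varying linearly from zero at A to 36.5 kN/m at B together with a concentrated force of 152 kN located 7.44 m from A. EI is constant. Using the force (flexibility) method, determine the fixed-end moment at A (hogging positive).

M_A = 368 kN·m

Take the two fixed-end moments M_A, M_B as redundants; the released structure is the simple span AB.
Simple-span end rotations at A and B under the given loads:
  at A: triangular load, peak 36.5: 7w₀L³/(360EI) = 1353/EI
  at B: triangular load, peak 36.5: w₀L³/(45EI) = 1546/EI
  at A: point load 152 at a = 7.44: Pab(L + b)/(6LEI) = 1309/EI
  at B: point load 152 at a = 7.44: Pab(L + a)/(6LEI) = 1496/EI
  θ_A0 = 2662/EI,  θ_B0 = 3042/EI
Flexibility coefficients: a unit moment at one end gives L/(3EI) there and L/(6EI) at the far end, so f₁₁ = f₂₂ = 4.133/EI and f₁₂ = f₂₁ = 2.067/EI.
Compatibility — zero rotation at each built-in end:
  4.133 M_A + 2.067 M_B = 2662
  2.067 M_A + 4.133 M_B = 3042
Solving the pair gives M_A = 368 kN·m and M_B = 552 kN·m (hogging).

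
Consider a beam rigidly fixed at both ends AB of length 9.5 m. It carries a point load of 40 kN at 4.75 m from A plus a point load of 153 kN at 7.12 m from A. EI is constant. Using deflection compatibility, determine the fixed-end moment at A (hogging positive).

Take the two fixed-end moments M_A, M_B as redundants; the released structure is the simple span AB.
On the primary (simply-supported) span, the end slopes from the loading are:
  at A: point load 40 at a = 4.75: Pab(L + b)/(6LEI) = 225.6/EI
  at B: point load 40 at a = 4.75: Pab(L + a)/(6LEI) = 225.6/EI
  at A: point load 153 at a = 7.12: Pab(L + b)/(6LEI) = 540.4/EI
  at B: point load 153 at a = 7.12: Pab(L + a)/(6LEI) = 756/EI
  θ_A0 = 766/EI,  θ_B0 = 981.6/EI
Flexibility coefficients: a unit moment at one end gives L/(3EI) there and L/(6EI) at the far end, so f₁₁ = f₂₂ = 3.167/EI and f₁₂ = f₂₁ = 1.583/EI.
Compatibility — zero rotation at each built-in end:
  3.167 M_A + 1.583 M_B = 766
  1.583 M_A + 3.167 M_B = 981.6
Solving the pair gives M_A = 115.9 kN·m and M_B = 252 kN·m (hogging).

M_A = 115.9 kN·m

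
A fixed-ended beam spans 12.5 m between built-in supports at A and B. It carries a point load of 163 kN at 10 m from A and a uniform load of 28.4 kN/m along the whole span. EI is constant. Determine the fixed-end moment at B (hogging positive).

M_B = 630.6 kN·m

Release both end moments; the primary structure is a simply-supported span AB with redundants M_A and M_B.
Simple-span end rotations at A and B under the given loads:
  at A: point load 163 at a = 10: Pab(L + b)/(6LEI) = 815/EI
  at B: point load 163 at a = 10: Pab(L + a)/(6LEI) = 1222/EI
  at A: UDL 28.4: wL³/(24EI) = 2311/EI
  at B: UDL 28.4: wL³/(24EI) = 2311/EI
  θ_A0 = 3126/EI,  θ_B0 = 3534/EI
Flexibility coefficients: a unit moment at one end gives L/(3EI) there and L/(6EI) at the far end, so f₁₁ = f₂₂ = 4.167/EI and f₁₂ = f₂₁ = 2.083/EI.
Compatibility — zero rotation at each built-in end:
  4.167 M_A + 2.083 M_B = 3126
  2.083 M_A + 4.167 M_B = 3534
Solving the pair gives M_A = 435 kN·m and M_B = 630.6 kN·m (hogging).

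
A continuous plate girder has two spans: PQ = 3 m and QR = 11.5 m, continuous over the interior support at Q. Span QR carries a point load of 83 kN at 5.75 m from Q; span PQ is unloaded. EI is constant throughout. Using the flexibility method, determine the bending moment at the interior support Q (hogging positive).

Take M_Q as the redundant. Released structure: two simple spans PQ and QR with a hinge at Q.
Discontinuity in slope at Q on the released structure — sum the simple-span end rotations:
  span QR: point load 83 at a = 5.75: Pab(L + b)/(6LEI) = 686/EI
  relative rotation θ_0 = (0 + 686)/EI = 686/EI
A unit hogging moment at Q produces rotation L₁/(3EI) + L₂/(3EI) = 4.833/EI.
Slope continuity at Q: θ_0 = M_Q·4.833/EI, so M_Q = 686/4.833 = 141.9 kN·m (hogging).

M_Q = 141.9 kN·m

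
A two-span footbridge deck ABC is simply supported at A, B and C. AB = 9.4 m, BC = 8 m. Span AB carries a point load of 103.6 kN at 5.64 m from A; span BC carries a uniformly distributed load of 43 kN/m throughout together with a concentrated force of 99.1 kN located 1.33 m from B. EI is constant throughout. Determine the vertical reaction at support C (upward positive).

Release continuity at B by inserting a hinge; the redundant is the internal moment M_B. The primary structure is two simply-supported spans AB and BC.
Rotations at B on the released spans (each span's end-slope, ×1/EI):
  span AB: point load 103.6 at a = 5.64: Pab(L + a)/(6LEI) = 585.9/EI
  span BC: UDL 43: wL³/(24EI) = 917.3/EI
  span BC: point load 99.1 at a = 1.33: Pab(L + b)/(6LEI) = 268.7/EI
  relative rotation θ_0 = (585.9 + 1186)/EI = 1772/EI
A unit hogging moment at B produces rotation L₁/(3EI) + L₂/(3EI) = 5.8/EI.
Slope continuity at B: θ_0 = M_B·5.8/EI, so M_B = 1772/5.8 = 305.5 kN·m (hogging).
Span BC, ΣM about C: R_B^{BC}·8 = 2037 + 305.5, so R_B^{BC} = 292.8 kN and R_C = 443.1 − 292.8 = 150.3 kN.

R_C = 150.3 kN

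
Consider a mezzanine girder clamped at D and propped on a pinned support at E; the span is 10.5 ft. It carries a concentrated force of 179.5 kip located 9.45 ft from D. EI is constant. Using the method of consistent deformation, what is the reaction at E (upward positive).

Choose R_E as the redundant. The primary structure is the cantilever fixed at D.
Deflection at E on the released cantilever, summing each load's contribution:
  point load 179.5 at a = 9.45: Pa²(3L − a)/(6EI) = 58910/EI
Flexibility coefficient — unit upward force at E: δ_{EE} = L³/(3EI) = 385.9/EI.
The prop prevents deflection at E: R_E = δ_0/δ_{EE} = 58910/385.9 = 152.7 kip.

R_E = 152.7 kip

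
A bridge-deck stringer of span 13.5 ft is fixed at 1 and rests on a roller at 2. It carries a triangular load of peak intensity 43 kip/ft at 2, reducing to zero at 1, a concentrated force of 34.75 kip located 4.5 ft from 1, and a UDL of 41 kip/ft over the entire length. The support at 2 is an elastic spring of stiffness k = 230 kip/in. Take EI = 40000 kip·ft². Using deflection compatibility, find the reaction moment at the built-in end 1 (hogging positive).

M_1 = 1565 kip·ft

Choose R_2 as the redundant. The primary structure is the cantilever fixed at 1.
Primary-structure tip deflection at 2 by superposition:
  triangular load, peak 43 at the free end: 11w₀L⁴/(120EI) = 130923/EI
  point load 34.75 at a = 4.5: Pa²(3L − a)/(6EI) = 4222/EI
  UDL 41: wL⁴/(8EI) = 170227/EI
  δ_0 = 305372/EI
Flexibility coefficient — unit upward force at 2: δ_{22} = L³/(3EI) = 820.1/EI.
With EI = 40000 kip·ft²: δ_0 = 7.6343 ft and δ_{22} = 0.020503 ft/kip.
Compatibility — the spring shortens by R_2/k under the reaction it provides: δ_0 − R_2·δ_{22} = R_2/k. With 1/k = 1/(230×12) ft/kip = 0.000362 ft/kip, R_2 = δ_0 / (δ_{22} + 1/k) = 7.6343 / (0.020503 + 0.000362) = 365.9 kip.
Moment equilibrium about 1: M_1 = Σ(load moments about 1) − R_2·L = 6505 − 365.9×13.5 = 1565 kip·ft.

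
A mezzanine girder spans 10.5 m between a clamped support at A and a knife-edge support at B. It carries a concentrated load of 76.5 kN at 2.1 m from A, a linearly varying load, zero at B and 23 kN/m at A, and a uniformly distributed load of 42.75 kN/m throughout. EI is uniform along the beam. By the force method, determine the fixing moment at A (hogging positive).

M_A = 873.9 kN·m

Take the reaction at B as the redundant and release it; the primary structure is a cantilever fixed at A.
Deflection at B on the released cantilever, summing each load's contribution:
  point load 76.5 at a = 2.1: Pa²(3L − a)/(6EI) = 1653/EI
  triangular load, peak 23 at the fixed end: w₀L⁴/(30EI) = 9319/EI
  UDL 42.75: wL⁴/(8EI) = 64954/EI
  δ_0 = 75926/EI
Flexibility coefficient — unit upward force at B: δ_{BB} = L³/(3EI) = 385.9/EI.
The prop prevents deflection at B: R_B = δ_0/δ_{BB} = 75926/385.9 = 196.8 kN.
Moment equilibrium about A: M_A = Σ(load moments about A) − R_B·L = 2940 − 196.8×10.5 = 873.9 kN·m.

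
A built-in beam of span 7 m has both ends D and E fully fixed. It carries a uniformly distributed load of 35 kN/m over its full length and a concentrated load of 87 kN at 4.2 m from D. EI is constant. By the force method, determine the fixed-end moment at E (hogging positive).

M_E = 230.6 kN·m

Take the two fixed-end moments M_D, M_E as redundants; the released structure is the simple span DE.
On the primary (simply-supported) span, the end slopes from the loading are:
  at D: UDL 35: wL³/(24EI) = 500.2/EI
  at E: UDL 35: wL³/(24EI) = 500.2/EI
  at D: point load 87 at a = 4.2: Pab(L + b)/(6LEI) = 238.7/EI
  at E: point load 87 at a = 4.2: Pab(L + a)/(6LEI) = 272.8/EI
  θ_D0 = 738.9/EI,  θ_E0 = 773/EI
Flexibility coefficients: a unit moment at one end gives L/(3EI) there and L/(6EI) at the far end, so f₁₁ = f₂₂ = 2.333/EI and f₁₂ = f₂₁ = 1.167/EI.
Compatibility — zero rotation at each built-in end:
  2.333 M_D + 1.167 M_E = 738.9
  1.167 M_D + 2.333 M_E = 773
Solving the pair gives M_D = 201.4 kN·m and M_E = 230.6 kN·m (hogging).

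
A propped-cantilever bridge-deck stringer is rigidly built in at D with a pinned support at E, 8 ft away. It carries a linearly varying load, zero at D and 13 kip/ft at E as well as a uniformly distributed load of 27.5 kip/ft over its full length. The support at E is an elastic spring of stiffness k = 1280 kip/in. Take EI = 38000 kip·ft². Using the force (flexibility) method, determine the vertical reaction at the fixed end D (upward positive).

R_D = 162.5 kip

Release the roller at E. Primary structure: cantilever fixed at D.
Deflection at E on the released cantilever, summing each load's contribution:
  triangular load, peak 13 at the free end: 11w₀L⁴/(120EI) = 4881/EI
  UDL 27.5: wL⁴/(8EI) = 14080/EI
  δ_0 = 18961/EI
Flexibility coefficient — unit upward force at E: δ_{EE} = L³/(3EI) = 170.7/EI.
With EI = 38000 kip·ft²: δ_0 = 0.49898 ft and δ_{EE} = 0.004491 ft/kip.
Compatibility — the spring shortens by R_E/k under the reaction it provides: δ_0 − R_E·δ_{EE} = R_E/k. With 1/k = 1/(1280×12) ft/kip = 0.000065 ft/kip, R_E = δ_0 / (δ_{EE} + 1/k) = 0.49898 / (0.004491 + 0.000065) = 109.5 kip.
Vertical equilibrium: R_D = ΣP − R_E = 272 − 109.5 = 162.5 kip.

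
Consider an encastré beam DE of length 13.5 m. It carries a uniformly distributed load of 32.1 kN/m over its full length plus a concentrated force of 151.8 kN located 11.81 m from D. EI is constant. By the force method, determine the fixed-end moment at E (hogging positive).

M_E = 683.9 kN·m

Release both end moments; the primary structure is a simply-supported span DE with redundants M_D and M_E.
End rotations of the released simple span under the applied load (×1/EI):
  at D: UDL 32.1: wL³/(24EI) = 3291/EI
  at E: UDL 32.1: wL³/(24EI) = 3291/EI
  at D: point load 151.8 at a = 11.81: Pab(L + b)/(6LEI) = 568.2/EI
  at E: point load 151.8 at a = 11.81: Pab(L + a)/(6LEI) = 946.7/EI
  θ_D0 = 3859/EI,  θ_E0 = 4237/EI
Flexibility coefficients: a unit moment at one end gives L/(3EI) there and L/(6EI) at the far end, so f₁₁ = f₂₂ = 4.5/EI and f₁₂ = f₂₁ = 2.25/EI.
Compatibility — zero rotation at each built-in end:
  4.5 M_D + 2.25 M_E = 3859
  2.25 M_D + 4.5 M_E = 4237
Solving the pair gives M_D = 515.6 kN·m and M_E = 683.9 kN·m (hogging).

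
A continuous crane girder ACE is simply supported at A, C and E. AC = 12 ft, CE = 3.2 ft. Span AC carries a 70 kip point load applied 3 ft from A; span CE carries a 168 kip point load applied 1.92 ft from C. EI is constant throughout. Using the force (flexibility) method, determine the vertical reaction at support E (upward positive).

R_E = 70.57 kip

Insert a hinge at C; M_C is the redundant, and each span becomes simply supported.
Rotations at C on the released spans (each span's end-slope, ×1/EI):
  span AC: point load 70 at a = 3: Pab(L + a)/(6LEI) = 393.8/EI
  span CE: point load 168 at a = 1.92: Pab(L + b)/(6LEI) = 96.34/EI
  relative rotation θ_0 = (393.8 + 96.34)/EI = 490.1/EI
A unit hogging moment at C produces rotation L₁/(3EI) + L₂/(3EI) = 5.067/EI.
Slope continuity at C: θ_0 = M_C·5.067/EI, so M_C = 490.1/5.067 = 96.73 kip·ft (hogging).
Span CE, ΣM about E: R_C^{CE}·3.2 = 215 + 96.73, so R_C^{CE} = 97.43 kip and R_E = 168 − 97.43 = 70.57 kip.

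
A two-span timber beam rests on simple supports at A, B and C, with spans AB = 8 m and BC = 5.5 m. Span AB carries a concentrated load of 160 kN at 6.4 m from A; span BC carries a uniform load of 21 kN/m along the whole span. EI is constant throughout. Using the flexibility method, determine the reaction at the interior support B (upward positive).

R_B = 229.2 kN

Take M_B as the redundant. Released structure: two simple spans AB and BC with a hinge at B.
End slopes at the hinge B, treating each span as simply supported:
  span AB: point load 160 at a = 6.4: Pab(L + a)/(6LEI) = 491.5/EI
  span BC: UDL 21: wL³/(24EI) = 145.6/EI
  relative rotation θ_0 = (491.5 + 145.6)/EI = 637.1/EI
A unit hogging moment at B produces rotation L₁/(3EI) + L₂/(3EI) = 4.5/EI.
Slope continuity at B: θ_0 = M_B·4.5/EI, so M_B = 637.1/4.5 = 141.6 kN·m (hogging).
Span AB, ΣM about A with M_B applied at B: R_B^{AB}·8 = 1024 + 141.6, so R_B^{AB} = 145.7 kN and R_A = 160 − 145.7 = 14.3 kN.
Span BC, ΣM about C: R_B^{BC}·5.5 = 317.6 + 141.6, so R_B^{BC} = 83.49 kN and R_C = 115.5 − 83.49 = 32.01 kN.
R_B = 145.7 + 83.49 = 229.2 kN.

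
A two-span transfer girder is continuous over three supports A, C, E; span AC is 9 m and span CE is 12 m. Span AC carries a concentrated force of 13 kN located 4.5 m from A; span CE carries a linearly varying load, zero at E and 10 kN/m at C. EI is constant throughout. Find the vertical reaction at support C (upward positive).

R_C = 58.99 kN

Release continuity at C by inserting a hinge; the redundant is the internal moment M_C. The primary structure is two simply-supported spans AC and CE.
End slopes at the hinge C, treating each span as simply supported:
  span AC: point load 13 at a = 4.5: Pab(L + a)/(6LEI) = 65.81/EI
  span CE: triangular load, peak 10: w₀L³/(45EI) = 384/EI
  relative rotation θ_0 = (65.81 + 384)/EI = 449.8/EI
A unit hogging moment at C produces rotation L₁/(3EI) + L₂/(3EI) = 7/EI.
Compatibility: M_C·(L₁+L₂)/(3EI) = θ_0, giving M_C = 64.26 kN·m (hogging).
Span AC, ΣM about A with M_C applied at C: R_C^{AC}·9 = 58.5 + 64.26, so R_C^{AC} = 13.64 kN and R_A = 13 − 13.64 = -0.6399 kN.
Span CE, ΣM about E: R_C^{CE}·12 = 480 + 64.26, so R_C^{CE} = 45.35 kN and R_E = 60 − 45.35 = 14.65 kN.
R_C = 13.64 + 45.35 = 58.99 kN.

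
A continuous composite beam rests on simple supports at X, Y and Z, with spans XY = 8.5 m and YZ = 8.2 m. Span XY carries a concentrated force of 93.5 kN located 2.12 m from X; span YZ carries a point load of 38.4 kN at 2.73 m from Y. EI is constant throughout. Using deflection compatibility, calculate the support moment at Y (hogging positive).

Release continuity at Y by inserting a hinge; the redundant is the internal moment M_Y. The primary structure is two simply-supported spans XY and YZ.
End slopes at the hinge Y, treating each span as simply supported:
  span XY: point load 93.5 at a = 2.12: Pab(L + a)/(6LEI) = 263.3/EI
  span YZ: point load 38.4 at a = 2.73: Pab(L + b)/(6LEI) = 159.3/EI
  relative rotation θ_0 = (263.3 + 159.3)/EI = 422.7/EI
A unit hogging moment at Y produces rotation L₁/(3EI) + L₂/(3EI) = 5.567/EI.
Slope continuity at Y: θ_0 = M_Y·5.567/EI, so M_Y = 422.7/5.567 = 75.93 kN·m (hogging).

M_Y = 75.93 kN·m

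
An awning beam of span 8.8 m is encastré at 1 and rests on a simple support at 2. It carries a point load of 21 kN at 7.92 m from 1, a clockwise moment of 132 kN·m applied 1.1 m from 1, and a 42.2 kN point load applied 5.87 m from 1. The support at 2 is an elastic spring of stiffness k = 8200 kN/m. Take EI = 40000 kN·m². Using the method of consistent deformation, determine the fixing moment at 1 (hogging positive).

M_1 = 158 kN·m

Choose R_2 as the redundant. The primary structure is the cantilever fixed at 1.
Downward deflection at the released point 2 due to the loads:
  point load 21 at a = 7.92: Pa²(3L − a)/(6EI) = 4057/EI
  clockwise couple 132 at a = 1.1: M₀a(2L − a)/(2EI) = 1198/EI
  point load 42.2 at a = 5.87: Pa²(3L − a)/(6EI) = 4975/EI
  δ_0 = 10230/EI
Tip deflection under a unit load at 2: L³/(3EI) = 227.2/EI.
With EI = 40000 kN·m²: δ_0 = 0.25576 m and δ_{22} = 0.005679 m/kN.
Compatibility — the spring shortens by R_2/k under the reaction it provides: δ_0 − R_2·δ_{22} = R_2/k. With 1/k = 0.000122 m/kN, R_2 = δ_0 / (δ_{22} + 1/k) = 0.25576 / (0.005679 + 0.000122) = 44.09 kN.
Moment equilibrium about 1: M_1 = Σ(load moments about 1) − R_2·L = 546 − 44.09×8.8 = 158 kN·m.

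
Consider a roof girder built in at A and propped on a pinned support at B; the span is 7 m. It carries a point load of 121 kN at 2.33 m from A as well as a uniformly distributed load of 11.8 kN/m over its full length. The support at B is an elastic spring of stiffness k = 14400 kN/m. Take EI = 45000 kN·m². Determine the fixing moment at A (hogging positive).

M_A = 238.2 kN·m

Remove the prop at B; the released (primary) structure is a cantilever built in at A.
Downward deflection at the released point B due to the loads:
  point load 121 at a = 2.33: Pa²(3L − a)/(6EI) = 2044/EI
  UDL 11.8: wL⁴/(8EI) = 3541/EI
  δ_0 = 5586/EI
Flexibility coefficient — unit upward force at B: δ_{BB} = L³/(3EI) = 114.3/EI.
With EI = 45000 kN·m²: δ_0 = 0.12412 m and δ_{BB} = 0.002541 m/kN.
Compatibility — the spring shortens by R_B/k under the reaction it provides: δ_0 − R_B·δ_{BB} = R_B/k. With 1/k = 0.000069 m/kN, R_B = δ_0 / (δ_{BB} + 1/k) = 0.12412 / (0.002541 + 0.000069) = 47.55 kN.
Moment equilibrium about A: M_A = Σ(load moments about A) − R_B·L = 571 − 47.55×7 = 238.2 kN·m.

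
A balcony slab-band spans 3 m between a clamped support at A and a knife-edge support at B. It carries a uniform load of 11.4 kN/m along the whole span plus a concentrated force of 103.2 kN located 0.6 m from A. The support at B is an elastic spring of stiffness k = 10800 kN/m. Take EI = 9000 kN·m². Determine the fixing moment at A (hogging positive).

M_A = 62.14 kN·m

Choose R_B as the redundant. The primary structure is the cantilever fixed at A.
Free-end deflection of the primary structure under the applied loading (downward +):
  UDL 11.4: wL⁴/(8EI) = 115.4/EI
  point load 103.2 at a = 0.6: Pa²(3L − a)/(6EI) = 52.01/EI
  δ_0 = 167.4/EI
Flexibility coefficient — unit upward force at B: δ_{BB} = L³/(3EI) = 9/EI.
With EI = 9000 kN·m²: δ_0 = 0.018604 m and δ_{BB} = 0.001 m/kN.
Compatibility — the spring shortens by R_B/k under the reaction it provides: δ_0 − R_B·δ_{BB} = R_B/k. With 1/k = 0.000093 m/kN, R_B = δ_0 / (δ_{BB} + 1/k) = 0.018604 / (0.001 + 0.000093) = 17.03 kN.
Moment equilibrium about A: M_A = Σ(load moments about A) − R_B·L = 113.2 − 17.03×3 = 62.14 kN·m.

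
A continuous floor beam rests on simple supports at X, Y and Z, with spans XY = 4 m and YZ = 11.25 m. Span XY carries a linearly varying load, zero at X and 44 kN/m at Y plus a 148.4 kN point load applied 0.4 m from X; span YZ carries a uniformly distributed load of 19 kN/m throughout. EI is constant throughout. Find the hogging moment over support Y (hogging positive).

Release continuity at Y by inserting a hinge; the redundant is the internal moment M_Y. The primary structure is two simply-supported spans XY and YZ.
Discontinuity in slope at Y on the released structure — sum the simple-span end rotations:
  span XY: triangular load, peak 44: w₀L³/(45EI) = 62.58/EI
  span XY: point load 148.4 at a = 0.4: Pab(L + a)/(6LEI) = 39.18/EI
  span YZ: UDL 19: wL³/(24EI) = 1127/EI
  relative rotation θ_0 = (101.8 + 1127)/EI = 1229/EI
A unit hogging moment at Y produces rotation L₁/(3EI) + L₂/(3EI) = 5.083/EI.
Compatibility: M_Y·(L₁+L₂)/(3EI) = θ_0, giving M_Y = 241.8 kN·m (hogging).

M_Y = 241.8 kN·m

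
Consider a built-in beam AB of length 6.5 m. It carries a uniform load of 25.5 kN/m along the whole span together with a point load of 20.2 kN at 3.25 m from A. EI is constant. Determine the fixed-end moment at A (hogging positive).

M_A = 106.2 kN·m

Release both end moments; the primary structure is a simply-supported span AB with redundants M_A and M_B.
End rotations of the released simple span under the applied load (×1/EI):
  at A: UDL 25.5: wL³/(24EI) = 291.8/EI
  at B: UDL 25.5: wL³/(24EI) = 291.8/EI
  at A: point load 20.2 at a = 3.25: Pab(L + b)/(6LEI) = 53.34/EI
  at B: point load 20.2 at a = 3.25: Pab(L + a)/(6LEI) = 53.34/EI
  θ_A0 = 345.1/EI,  θ_B0 = 345.1/EI
Flexibility coefficients: a unit moment at one end gives L/(3EI) there and L/(6EI) at the far end, so f₁₁ = f₂₂ = 2.167/EI and f₁₂ = f₂₁ = 1.083/EI.
Compatibility — zero rotation at each built-in end:
  2.167 M_A + 1.083 M_B = 345.1
  1.083 M_A + 2.167 M_B = 345.1
Solving the pair gives M_A = 106.2 kN·m and M_B = 106.2 kN·m (hogging).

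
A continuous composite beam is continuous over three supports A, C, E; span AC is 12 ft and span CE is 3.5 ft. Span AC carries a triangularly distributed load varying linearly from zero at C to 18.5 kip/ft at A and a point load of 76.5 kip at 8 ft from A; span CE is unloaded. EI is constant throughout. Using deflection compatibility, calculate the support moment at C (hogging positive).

Insert a hinge at C; M_C is the redundant, and each span becomes simply supported.
Rotations at C on the released spans (each span's end-slope, ×1/EI):
  span AC: triangular load, peak 18.5: 7w₀L³/(360EI) = 621.6/EI
  span AC: point load 76.5 at a = 8: Pab(L + a)/(6LEI) = 680/EI
  relative rotation θ_0 = (1302 + 0)/EI = 1302/EI
A unit hogging moment at C produces rotation L₁/(3EI) + L₂/(3EI) = 5.167/EI.
Compatibility: M_C·(L₁+L₂)/(3EI) = θ_0, giving M_C = 251.9 kip·ft (hogging).

M_C = 251.9 kip·ft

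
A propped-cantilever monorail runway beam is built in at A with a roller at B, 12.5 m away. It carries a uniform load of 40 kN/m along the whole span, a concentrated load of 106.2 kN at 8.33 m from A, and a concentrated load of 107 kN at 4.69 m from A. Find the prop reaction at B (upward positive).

Choose R_B as the redundant. The primary structure is the cantilever fixed at A.
Downward deflection at the released point B due to the loads:
  UDL 40: wL⁴/(8EI) = 122070/EI
  point load 106.2 at a = 8.33: Pa²(3L − a)/(6EI) = 35826/EI
  point load 107 at a = 4.69: Pa²(3L − a)/(6EI) = 12870/EI
  δ_0 = 170767/EI
Tip deflection under a unit load at B: L³/(3EI) = 651/EI.
The prop prevents deflection at B: R_B = δ_0/δ_{BB} = 170767/651 = 262.3 kN.

R_B = 262.3 kN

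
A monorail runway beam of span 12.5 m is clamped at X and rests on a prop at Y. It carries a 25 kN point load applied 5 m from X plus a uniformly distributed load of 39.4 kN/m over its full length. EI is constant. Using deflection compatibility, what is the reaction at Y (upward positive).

Choose R_Y as the redundant. The primary structure is the cantilever fixed at X.
Downward deflection at the released point Y due to the loads:
  point load 25 at a = 5: Pa²(3L − a)/(6EI) = 3385/EI
  UDL 39.4: wL⁴/(8EI) = 120239/EI
  δ_0 = 123625/EI
Flexibility coefficient — unit upward force at Y: δ_{YY} = L³/(3EI) = 651/EI.
Compatibility at Y: δ_0 − R_Y·δ_{YY} = 0, so R_Y = 123625/651 = 189.9 kN.

R_Y = 189.9 kN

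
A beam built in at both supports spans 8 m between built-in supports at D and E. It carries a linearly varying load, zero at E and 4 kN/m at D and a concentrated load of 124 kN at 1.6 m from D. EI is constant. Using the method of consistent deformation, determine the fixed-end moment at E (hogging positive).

Release both end moments; the primary structure is a simply-supported span DE with redundants M_D and M_E.
End rotations of the released simple span under the applied load (×1/EI):
  at D: triangular load, peak 4: w₀L³/(45EI) = 45.51/EI
  at E: triangular load, peak 4: 7w₀L³/(360EI) = 39.82/EI
  at D: point load 124 at a = 1.6: Pab(L + b)/(6LEI) = 380.9/EI
  at E: point load 124 at a = 1.6: Pab(L + a)/(6LEI) = 254/EI
  θ_D0 = 426.4/EI,  θ_E0 = 293.8/EI
Flexibility coefficients: a unit moment at one end gives L/(3EI) there and L/(6EI) at the far end, so f₁₁ = f₂₂ = 2.667/EI and f₁₂ = f₂₁ = 1.333/EI.
Compatibility — zero rotation at each built-in end:
  2.667 M_D + 1.333 M_E = 426.4
  1.333 M_D + 2.667 M_E = 293.8
Solving the pair gives M_D = 139.8 kN·m and M_E = 40.28 kN·m (hogging).

M_E = 40.28 kN·m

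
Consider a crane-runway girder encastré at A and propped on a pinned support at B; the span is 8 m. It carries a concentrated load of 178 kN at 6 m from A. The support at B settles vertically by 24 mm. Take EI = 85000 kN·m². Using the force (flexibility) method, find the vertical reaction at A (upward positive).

Take the reaction at B as the redundant and release it; the primary structure is a cantilever fixed at A.
Free-end deflection of the primary structure under the applied loading (downward +):
  point load 178 at a = 6: Pa²(3L − a)/(6EI) = 19224/EI
Tip deflection under a unit load at B: L³/(3EI) = 170.7/EI.
With EI = 85000 kN·m²: δ_0 = 0.22616 m and δ_{BB} = 0.002008 m/kN.
Compatibility — the beam at B must follow the support down by 0.024 m: δ_0 − R_B·δ_{BB} = 0.024, so R_B = (0.22616 − 0.024)/0.002008 = 100.7 kN.
Vertical equilibrium: R_A = ΣP − R_B = 178 − 100.7 = 77.31 kN.

R_A = 77.31 kN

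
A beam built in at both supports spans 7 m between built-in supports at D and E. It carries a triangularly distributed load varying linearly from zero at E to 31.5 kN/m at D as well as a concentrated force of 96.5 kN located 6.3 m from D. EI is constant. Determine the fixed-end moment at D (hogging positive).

M_D = 83.25 kN·m

Take the two fixed-end moments M_D, M_E as redundants; the released structure is the simple span DE.
On the primary (simply-supported) span, the end slopes from the loading are:
  at D: triangular load, peak 31.5: w₀L³/(45EI) = 240.1/EI
  at E: triangular load, peak 31.5: 7w₀L³/(360EI) = 210.1/EI
  at D: point load 96.5 at a = 6.3: Pab(L + b)/(6LEI) = 78.02/EI
  at E: point load 96.5 at a = 6.3: Pab(L + a)/(6LEI) = 134.8/EI
  θ_D0 = 318.1/EI,  θ_E0 = 344.8/EI
Flexibility coefficients: a unit moment at one end gives L/(3EI) there and L/(6EI) at the far end, so f₁₁ = f₂₂ = 2.333/EI and f₁₂ = f₂₁ = 1.167/EI.
Compatibility — zero rotation at each built-in end:
  2.333 M_D + 1.167 M_E = 318.1
  1.167 M_D + 2.333 M_E = 344.8
Solving the pair gives M_D = 83.25 kN·m and M_E = 106.2 kN·m (hogging).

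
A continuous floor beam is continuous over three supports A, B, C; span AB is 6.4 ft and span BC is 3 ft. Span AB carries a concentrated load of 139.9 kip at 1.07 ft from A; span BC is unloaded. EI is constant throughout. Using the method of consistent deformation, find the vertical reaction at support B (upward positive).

R_B = 47.64 kip

Take M_B as the redundant. Released structure: two simple spans AB and BC with a hinge at B.
End slopes at the hinge B, treating each span as simply supported:
  span AB: point load 139.9 at a = 1.07: Pab(L + a)/(6LEI) = 155.2/EI
  relative rotation θ_0 = (155.2 + 0)/EI = 155.2/EI
A unit hogging moment at B produces rotation L₁/(3EI) + L₂/(3EI) = 3.133/EI.
Slope continuity at B: θ_0 = M_B·3.133/EI, so M_B = 155.2/3.133 = 49.53 kip·ft (hogging).
Span AB, ΣM about A with M_B applied at B: R_B^{AB}·6.4 = 149.7 + 49.53, so R_B^{AB} = 31.13 kip and R_A = 139.9 − 31.13 = 108.8 kip.
Span BC, ΣM about C: R_B^{BC}·3 = 0 + 49.53, so R_B^{BC} = 16.51 kip and R_C = 0 − 16.51 = -16.51 kip.
R_B = 31.13 + 16.51 = 47.64 kip.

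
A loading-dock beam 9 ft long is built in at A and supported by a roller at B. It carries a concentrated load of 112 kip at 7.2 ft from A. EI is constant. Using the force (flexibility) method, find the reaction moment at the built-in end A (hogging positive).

Take the reaction at B as the redundant and release it; the primary structure is a cantilever fixed at A.
Downward deflection at the released point B due to the loads:
  point load 112 at a = 7.2: Pa²(3L − a)/(6EI) = 19160/EI
Flexibility coefficient — unit upward force at B: δ_{BB} = L³/(3EI) = 243/EI.
The prop prevents deflection at B: R_B = δ_0/δ_{BB} = 19160/243 = 78.85 kip.
Moment equilibrium about A: M_A = Σ(load moments about A) − R_B·L = 806.4 − 78.85×9 = 96.77 kip·ft.

M_A = 96.77 kip·ft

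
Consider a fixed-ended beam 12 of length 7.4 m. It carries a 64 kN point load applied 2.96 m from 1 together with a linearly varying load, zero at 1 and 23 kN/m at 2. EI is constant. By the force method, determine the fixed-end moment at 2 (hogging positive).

Release both end moments; the primary structure is a simply-supported span 12 with redundants M_1 and M_2.
On the primary (simply-supported) span, the end slopes from the loading are:
  at 1: point load 64 at a = 2.96: Pab(L + b)/(6LEI) = 224.3/EI
  at 2: point load 64 at a = 2.96: Pab(L + a)/(6LEI) = 196.3/EI
  at 1: triangular load, peak 23: 7w₀L³/(360EI) = 181.2/EI
  at 2: triangular load, peak 23: w₀L³/(45EI) = 207.1/EI
  θ_10 = 405.5/EI,  θ_20 = 403.4/EI
Flexibility coefficients: a unit moment at one end gives L/(3EI) there and L/(6EI) at the far end, so f₁₁ = f₂₂ = 2.467/EI and f₁₂ = f₂₁ = 1.233/EI.
Compatibility — zero rotation at each built-in end:
  2.467 M_1 + 1.233 M_2 = 405.5
  1.233 M_1 + 2.467 M_2 = 403.4
Solving the pair gives M_1 = 110.2 kN·m and M_2 = 108.4 kN·m (hogging).

M_2 = 108.4 kN·m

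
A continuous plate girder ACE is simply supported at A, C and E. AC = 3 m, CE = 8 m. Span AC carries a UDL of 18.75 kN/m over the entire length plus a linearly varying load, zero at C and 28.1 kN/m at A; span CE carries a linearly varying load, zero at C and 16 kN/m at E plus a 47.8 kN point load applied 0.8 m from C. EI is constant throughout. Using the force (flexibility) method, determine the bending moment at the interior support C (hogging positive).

M_C = 77 kN·m

Release continuity at C by inserting a hinge; the redundant is the internal moment M_C. The primary structure is two simply-supported spans AC and CE.
End slopes at the hinge C, treating each span as simply supported:
  span AC: UDL 18.75: wL³/(24EI) = 21.09/EI
  span AC: triangular load, peak 28.1: 7w₀L³/(360EI) = 14.75/EI
  span CE: triangular load, peak 16: 7w₀L³/(360EI) = 159.3/EI
  span CE: point load 47.8 at a = 0.8: Pab(L + b)/(6LEI) = 87.19/EI
  relative rotation θ_0 = (35.85 + 246.5)/EI = 282.3/EI
A unit hogging moment at C produces rotation L₁/(3EI) + L₂/(3EI) = 3.667/EI.
Compatibility: M_C·(L₁+L₂)/(3EI) = θ_0, giving M_C = 77 kN·m (hogging).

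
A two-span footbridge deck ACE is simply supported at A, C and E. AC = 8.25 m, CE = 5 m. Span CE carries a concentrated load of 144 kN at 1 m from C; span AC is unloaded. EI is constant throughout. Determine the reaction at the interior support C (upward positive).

Release continuity at C by inserting a hinge; the redundant is the internal moment M_C. The primary structure is two simply-supported spans AC and CE.
Discontinuity in slope at C on the released structure — sum the simple-span end rotations:
  span CE: point load 144 at a = 1: Pab(L + b)/(6LEI) = 172.8/EI
  relative rotation θ_0 = (0 + 172.8)/EI = 172.8/EI
A unit hogging moment at C produces rotation L₁/(3EI) + L₂/(3EI) = 4.417/EI.
Slope continuity at C: θ_0 = M_C·4.417/EI, so M_C = 172.8/4.417 = 39.12 kN·m (hogging).
Span AC, ΣM about A with M_C applied at C: R_C^{AC}·8.25 = 0 + 39.12, so R_C^{AC} = 4.742 kN and R_A = 0 − 4.742 = -4.742 kN.
Span CE, ΣM about E: R_C^{CE}·5 = 576 + 39.12, so R_C^{CE} = 123 kN and R_E = 144 − 123 = 20.98 kN.
R_C = 4.742 + 123 = 127.8 kN.

R_C = 127.8 kN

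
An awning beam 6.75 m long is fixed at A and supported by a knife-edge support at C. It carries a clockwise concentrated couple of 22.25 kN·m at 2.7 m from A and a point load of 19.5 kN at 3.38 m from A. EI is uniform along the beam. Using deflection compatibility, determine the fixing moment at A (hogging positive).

M_A = 25.56 kN·m

Choose R_C as the redundant. The primary structure is the cantilever fixed at A.
Primary-structure tip deflection at C by superposition:
  clockwise couple 22.25 at a = 2.7: M₀a(2L − a)/(2EI) = 324.4/EI
  point load 19.5 at a = 3.38: Pa²(3L − a)/(6EI) = 626.4/EI
  δ_0 = 950.8/EI
Flexibility coefficient — unit upward force at C: δ_{CC} = L³/(3EI) = 102.5/EI.
Compatibility at C: δ_0 − R_C·δ_{CC} = 0, so R_C = 950.8/102.5 = 9.274 kN.
Moment equilibrium about A: M_A = Σ(load moments about A) − R_C·L = 88.16 − 9.274×6.75 = 25.56 kN·m.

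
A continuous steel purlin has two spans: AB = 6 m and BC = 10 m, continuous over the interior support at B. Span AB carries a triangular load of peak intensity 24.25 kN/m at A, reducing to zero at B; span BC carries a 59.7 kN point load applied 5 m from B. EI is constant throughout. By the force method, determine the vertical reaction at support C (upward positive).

Take M_B as the redundant. Released structure: two simple spans AB and BC with a hinge at B.
Rotations at B on the released spans (each span's end-slope, ×1/EI):
  span AB: triangular load, peak 24.25: 7w₀L³/(360EI) = 101.8/EI
  span BC: point load 59.7 at a = 5: Pab(L + b)/(6LEI) = 373.1/EI
  relative rotation θ_0 = (101.8 + 373.1)/EI = 475/EI
A unit hogging moment at B produces rotation L₁/(3EI) + L₂/(3EI) = 5.333/EI.
Slope continuity at B: θ_0 = M_B·5.333/EI, so M_B = 475/5.333 = 89.06 kN·m (hogging).
Span BC, ΣM about C: R_B^{BC}·10 = 298.5 + 89.06, so R_B^{BC} = 38.76 kN and R_C = 59.7 − 38.76 = 20.94 kN.

R_C = 20.94 kN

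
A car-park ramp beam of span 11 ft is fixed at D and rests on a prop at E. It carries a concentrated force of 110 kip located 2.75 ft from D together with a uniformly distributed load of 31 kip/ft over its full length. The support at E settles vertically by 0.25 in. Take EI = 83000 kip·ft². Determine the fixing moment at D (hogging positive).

Release the roller at E. Primary structure: cantilever fixed at D.
Free-end deflection of the primary structure under the applied loading (downward +):
  point load 110 at a = 2.75: Pa²(3L − a)/(6EI) = 4194/EI
  UDL 31: wL⁴/(8EI) = 56734/EI
  δ_0 = 60928/EI
Tip deflection under a unit load at E: L³/(3EI) = 443.7/EI.
With EI = 83000 kip·ft²: δ_0 = 0.73407 ft and δ_{EE} = 0.005345 ft/kip.
Compatibility — the beam at E must follow the support down by 0.02083 ft: δ_0 − R_E·δ_{EE} = 0.02083, so R_E = (0.73407 − 0.02083)/0.005345 = 133.4 kip.
Moment equilibrium about D: M_D = Σ(load moments about D) − R_E·L = 2178 − 133.4×11 = 710.3 kip·ft.

M_D = 710.3 kip·ft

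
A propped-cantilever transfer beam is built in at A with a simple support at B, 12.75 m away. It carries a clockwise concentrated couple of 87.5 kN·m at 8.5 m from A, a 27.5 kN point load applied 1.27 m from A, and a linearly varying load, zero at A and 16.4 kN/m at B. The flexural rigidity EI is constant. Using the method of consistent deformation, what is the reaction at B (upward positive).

R_B = 67.05 kN

Choose R_B as the redundant. The primary structure is the cantilever fixed at A.
Deflection at B on the released cantilever, summing each load's contribution:
  clockwise couple 87.5 at a = 8.5: M₀a(2L − a)/(2EI) = 6322/EI
  point load 27.5 at a = 1.27: Pa²(3L − a)/(6EI) = 273.4/EI
  triangular load, peak 16.4 at the free end: 11w₀L⁴/(120EI) = 39728/EI
  δ_0 = 46323/EI
Flexibility coefficient — unit upward force at B: δ_{BB} = L³/(3EI) = 690.9/EI.
Compatibility at B: δ_0 − R_B·δ_{BB} = 0, so R_B = 46323/690.9 = 67.05 kN.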